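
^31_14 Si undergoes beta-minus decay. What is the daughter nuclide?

P-31

Beta-minus decay: mass number changes by +0, atomic number by +1.
A: 31 = 31; Z: 14 + 1 = 15.
Z = 15 is phosphorus, so the daughter is ^31_15 P.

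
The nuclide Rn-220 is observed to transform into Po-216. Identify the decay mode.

ΔA = 216 − 220 = -4; ΔZ = 84 − 86 = -2.
A drops by 4 and Z drops by 2 — the signature of alpha emission.

alpha decay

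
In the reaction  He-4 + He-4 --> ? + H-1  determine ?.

Li-7

Conserve mass number: 4 + 4 = A + 1, so A = 7.
Conserve atomic number: 2 + 2 = Z + 1, so Z = 3.
Z = 3 is lithium, so the species is Li-7.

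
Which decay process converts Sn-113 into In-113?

ΔA = 113 − 113 = 0; ΔZ = 49 − 50 = -1.
A is unchanged and Z drops by 1 — a proton has become a neutron (β⁺ emission or electron capture).

beta-plus decay or electron capture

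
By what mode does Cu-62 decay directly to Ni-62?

beta-plus decay or electron capture

ΔA = 62 − 62 = 0; ΔZ = 28 − 29 = -1.
A is unchanged and Z drops by 1 — a proton has become a neutron (β⁺ emission or electron capture).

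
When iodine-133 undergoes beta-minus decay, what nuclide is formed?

Beta-minus decay: mass number changes by +0, atomic number by +1.
A: 133 = 133; Z: 53 + 1 = 54.
Z = 54 is xenon, so the daughter is xenon-133.

Xe-133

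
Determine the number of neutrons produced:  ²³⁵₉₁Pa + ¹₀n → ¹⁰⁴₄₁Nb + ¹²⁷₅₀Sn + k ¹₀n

Conserve mass number: 236 = 104 + 127 + k, so k = 236 − 231 = 5.
Check atomic number: 91 = 41 + 50 + 0 = 91. ✓

5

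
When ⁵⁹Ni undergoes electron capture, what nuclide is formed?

Co-59

Electron capture: mass number changes by +0, atomic number by -1.
A: 59 = 59; Z: 28 − 1 = 27.
Z = 27 is cobalt, so the daughter is ⁵⁹Co.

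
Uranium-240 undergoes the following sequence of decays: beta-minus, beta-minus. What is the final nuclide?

Pu-240

Start: (A, Z) = (240, 92).
After β⁻: (240, 93).
After β⁻: (240, 94).
Z = 94 is plutonium.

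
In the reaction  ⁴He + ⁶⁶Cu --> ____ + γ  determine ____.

Ga-70

Conserve mass number: 4 + 66 = A + 0, so A = 70.
Conserve atomic number: 2 + 29 = Z + 0, so Z = 31.
Z = 31 is gallium, so the species is ⁷⁰Ga.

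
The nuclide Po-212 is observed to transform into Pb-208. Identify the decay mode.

ΔA = 208 − 212 = -4; ΔZ = 82 − 84 = -2.
A drops by 4 and Z drops by 2 — the signature of alpha emission.

alpha decay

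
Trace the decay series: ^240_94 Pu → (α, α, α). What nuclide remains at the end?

Start: (A, Z) = (240, 94).
After α: (236, 92).
After α: (232, 90).
After α: (228, 88).
Z = 88 is radium.

Ra-228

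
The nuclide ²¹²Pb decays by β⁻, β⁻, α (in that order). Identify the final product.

Pb-208

Start: (A, Z) = (212, 82).
After β⁻: (212, 83).
After β⁻: (212, 84).
After α: (208, 82).
Z = 82 is lead.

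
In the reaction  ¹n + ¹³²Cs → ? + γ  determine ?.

Cs-133

Conserve mass number: 1 + 132 = A + 0, so A = 133.
Conserve atomic number: 0 + 55 = Z + 0, so Z = 55.
Z = 55 is caesium, so the species is ¹³³Cs.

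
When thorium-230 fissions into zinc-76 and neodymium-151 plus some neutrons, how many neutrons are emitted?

3

Conserve mass number: 230 = 76 + 151 + k, so k = 230 − 227 = 3.
Check atomic number: 90 = 30 + 60 + 0 = 90. ✓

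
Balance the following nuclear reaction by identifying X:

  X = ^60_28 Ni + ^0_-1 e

Conserve mass number: A = 60 + 0, so A = 60.
Conserve atomic number: Z = 28 − 1, so Z = 27.
Z = 27 is cobalt, so the species is ^60_27 Co.

Co-60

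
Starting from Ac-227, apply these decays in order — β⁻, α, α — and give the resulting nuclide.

Rn-219

Start: (A, Z) = (227, 89).
After β⁻: (227, 90).
After α: (223, 88).
After α: (219, 86).
Z = 86 is radon.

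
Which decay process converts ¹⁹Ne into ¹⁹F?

ΔA = 19 − 19 = 0; ΔZ = 9 − 10 = -1.
A is unchanged and Z drops by 1 — a proton has become a neutron (β⁺ emission or electron capture).

beta-plus decay or electron capture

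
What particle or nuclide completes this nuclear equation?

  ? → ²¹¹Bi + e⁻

Conserve mass number: A = 211 + 0, so A = 211.
Conserve atomic number: Z = 83 − 1, so Z = 82.
Z = 82 is lead, so the species is ²¹¹Pb.

Pb-211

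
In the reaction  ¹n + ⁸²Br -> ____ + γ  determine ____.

Br-83

Conserve mass number: 1 + 82 = A + 0, so A = 83.
Conserve atomic number: 0 + 35 = Z + 0, so Z = 35.
Z = 35 is bromine, so the species is ⁸³Br.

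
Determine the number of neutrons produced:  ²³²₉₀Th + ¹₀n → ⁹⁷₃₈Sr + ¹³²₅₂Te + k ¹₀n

Conserve mass number: 233 = 97 + 132 + k, so k = 233 − 229 = 4.
Check atomic number: 90 = 38 + 52 + 0 = 90. ✓

4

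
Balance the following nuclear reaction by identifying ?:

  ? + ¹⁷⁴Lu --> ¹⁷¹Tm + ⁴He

neutron

Conserve mass number: A + 174 = 171 + 4, so A = 1.
Conserve atomic number: Z + 71 = 69 + 2, so Z = 0.
A = 1 and Z = 0 is ¹n — a neutron.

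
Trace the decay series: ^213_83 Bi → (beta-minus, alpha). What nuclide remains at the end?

Start: (A, Z) = (213, 83).
After β⁻: (213, 84).
After α: (209, 82).
Z = 82 is lead.

Pb-209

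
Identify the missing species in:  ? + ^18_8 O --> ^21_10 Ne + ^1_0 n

Conserve mass number: A + 18 = 21 + 1, so A = 4.
Conserve atomic number: Z + 8 = 10 + 0, so Z = 2.
A = 4 and Z = 2 is ^4_2 He — an alpha particle.

alpha particle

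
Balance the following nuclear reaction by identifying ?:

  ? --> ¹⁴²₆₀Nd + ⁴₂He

Conserve mass number: A = 142 + 4, so A = 146.
Conserve atomic number: Z = 60 + 2, so Z = 62.
Z = 62 is samarium, so the species is ¹⁴⁶₆₂Sm.

Sm-146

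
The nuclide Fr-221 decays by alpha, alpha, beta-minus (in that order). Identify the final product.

Po-213

Start: (A, Z) = (221, 87).
After α: (217, 85).
After α: (213, 83).
After β⁻: (213, 84).
Z = 84 is polonium.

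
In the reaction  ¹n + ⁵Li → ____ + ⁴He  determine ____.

H-2

Conserve mass number: 1 + 5 = A + 4, so A = 2.
Conserve atomic number: 0 + 3 = Z + 2, so Z = 1.
A = 2 and Z = 1 is ²H — a deuteron.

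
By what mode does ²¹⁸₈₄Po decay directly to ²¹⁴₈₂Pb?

alpha decay

ΔA = 214 − 218 = -4; ΔZ = 82 − 84 = -2.
A drops by 4 and Z drops by 2 — the signature of alpha emission.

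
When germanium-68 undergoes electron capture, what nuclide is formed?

Electron capture: mass number changes by +0, atomic number by -1.
A: 68 = 68; Z: 32 − 1 = 31.
Z = 31 is gallium, so the daughter is gallium-68.

Ga-68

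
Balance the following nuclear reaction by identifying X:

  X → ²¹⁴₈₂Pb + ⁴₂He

Po-218

Conserve mass number: A = 214 + 4, so A = 218.
Conserve atomic number: Z = 82 + 2, so Z = 84.
Z = 84 is polonium, so the species is ²¹⁸₈₄Po.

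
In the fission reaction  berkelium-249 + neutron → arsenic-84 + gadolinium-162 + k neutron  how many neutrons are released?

4

Conserve mass number: 250 = 84 + 162 + k, so k = 250 − 246 = 4.
Check atomic number: 97 = 33 + 64 + 0 = 97. ✓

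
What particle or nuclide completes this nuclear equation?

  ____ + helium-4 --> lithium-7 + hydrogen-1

Conserve mass number: A + 4 = 7 + 1, so A = 4.
Conserve atomic number: Z + 2 = 3 + 1, so Z = 2.
A = 4 and Z = 2 is helium-4 — an alpha particle.

alpha particle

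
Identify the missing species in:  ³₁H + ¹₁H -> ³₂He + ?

neutron

Conserve mass number: 3 + 1 = 3 + A, so A = 1.
Conserve atomic number: 1 + 1 = 2 + Z, so Z = 0.
A = 1 and Z = 0 is ¹₀n — a neutron.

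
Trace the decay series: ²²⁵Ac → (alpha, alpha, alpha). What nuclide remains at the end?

Start: (A, Z) = (225, 89).
After α: (221, 87).
After α: (217, 85).
After α: (213, 83).
Z = 83 is bismuth.

Bi-213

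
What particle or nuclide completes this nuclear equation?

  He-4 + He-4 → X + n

Be-7

Conserve mass number: 4 + 4 = A + 1, so A = 7.
Conserve atomic number: 2 + 2 = Z + 0, so Z = 4.
Z = 4 is beryllium, so the species is Be-7.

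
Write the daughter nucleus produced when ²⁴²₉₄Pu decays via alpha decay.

Alpha decay: mass number changes by -4, atomic number by -2.
A: 242 − 4 = 238; Z: 94 − 2 = 92.
Z = 92 is uranium, so the daughter is ²³⁸₉₂U.

U-238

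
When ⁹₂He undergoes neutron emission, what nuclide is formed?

He-8

Neutron emission: mass number changes by -1, atomic number by +0.
A: 9 − 1 = 8; Z: 2 = 2.
Z = 2 is helium, so the daughter is ⁸₂He.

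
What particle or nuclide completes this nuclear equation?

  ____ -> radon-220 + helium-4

Ra-224

Conserve mass number: A = 220 + 4, so A = 224.
Conserve atomic number: Z = 86 + 2, so Z = 88.
Z = 88 is radium, so the species is radium-224.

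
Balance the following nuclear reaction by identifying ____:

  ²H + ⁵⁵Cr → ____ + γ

Mn-57

Conserve mass number: 2 + 55 = A + 0, so A = 57.
Conserve atomic number: 1 + 24 = Z + 0, so Z = 25.
Z = 25 is manganese, so the species is ⁵⁷Mn.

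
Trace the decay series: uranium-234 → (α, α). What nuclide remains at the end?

Start: (A, Z) = (234, 92).
After α: (230, 90).
After α: (226, 88).
Z = 88 is radium.

Ra-226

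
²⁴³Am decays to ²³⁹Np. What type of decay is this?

alpha decay

ΔA = 239 − 243 = -4; ΔZ = 93 − 95 = -2.
A drops by 4 and Z drops by 2 — the signature of alpha emission.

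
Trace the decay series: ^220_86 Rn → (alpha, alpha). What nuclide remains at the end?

Start: (A, Z) = (220, 86).
After α: (216, 84).
After α: (212, 82).
Z = 82 is lead.

Pb-212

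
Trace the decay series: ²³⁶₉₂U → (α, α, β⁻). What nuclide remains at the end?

Start: (A, Z) = (236, 92).
After α: (232, 90).
After α: (228, 88).
After β⁻: (228, 89).
Z = 89 is actinium.

Ac-228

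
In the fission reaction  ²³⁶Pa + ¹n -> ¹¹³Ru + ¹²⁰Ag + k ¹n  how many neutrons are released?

Conserve mass number: 237 = 113 + 120 + k, so k = 237 − 233 = 4.
Check atomic number: 91 = 44 + 47 + 0 = 91. ✓

4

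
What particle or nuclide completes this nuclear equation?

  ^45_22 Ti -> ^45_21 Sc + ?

Conserve mass number: 45 = 45 + A, so A = 0.
Conserve atomic number: 22 = 21 + Z, so Z = 1.
A = 0 and Z = 1 is ^0_1 e — a positron.

positron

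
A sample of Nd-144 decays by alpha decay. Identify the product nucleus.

Alpha decay: mass number changes by -4, atomic number by -2.
A: 144 − 4 = 140; Z: 60 − 2 = 58.
Z = 58 is cerium, so the daughter is Ce-140.

Ce-140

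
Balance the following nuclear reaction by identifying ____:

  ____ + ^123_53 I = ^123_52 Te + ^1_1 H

neutron

Conserve mass number: A + 123 = 123 + 1, so A = 1.
Conserve atomic number: Z + 53 = 52 + 1, so Z = 0.
A = 1 and Z = 0 is ^1_0 n — a neutron.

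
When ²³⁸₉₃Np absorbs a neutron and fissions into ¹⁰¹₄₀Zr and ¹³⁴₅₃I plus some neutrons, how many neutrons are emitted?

Conserve mass number: 239 = 101 + 134 + k, so k = 239 − 235 = 4.
Check atomic number: 93 = 40 + 53 + 0 = 93. ✓

4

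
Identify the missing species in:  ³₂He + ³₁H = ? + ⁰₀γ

Li-6

Conserve mass number: 3 + 3 = A + 0, so A = 6.
Conserve atomic number: 2 + 1 = Z + 0, so Z = 3.
Z = 3 is lithium, so the species is ⁶₃Li.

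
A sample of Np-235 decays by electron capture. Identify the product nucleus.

Electron capture: mass number changes by +0, atomic number by -1.
A: 235 = 235; Z: 93 − 1 = 92.
Z = 92 is uranium, so the daughter is U-235.

U-235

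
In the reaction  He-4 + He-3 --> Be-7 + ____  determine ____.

gamma ray

Conserve mass number: 4 + 3 = 7 + A, so A = 0.
Conserve atomic number: 2 + 2 = 4 + Z, so Z = 0.
A = 0 and Z = 0 is γ — a gamma ray.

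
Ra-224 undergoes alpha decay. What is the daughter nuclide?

Alpha decay: mass number changes by -4, atomic number by -2.
A: 224 − 4 = 220; Z: 88 − 2 = 86.
Z = 86 is radon, so the daughter is Rn-220.

Rn-220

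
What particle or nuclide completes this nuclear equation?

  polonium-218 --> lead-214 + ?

alpha particle

Conserve mass number: 218 = 214 + A, so A = 4.
Conserve atomic number: 84 = 82 + Z, so Z = 2.
A = 4 and Z = 2 is helium-4 — an alpha particle.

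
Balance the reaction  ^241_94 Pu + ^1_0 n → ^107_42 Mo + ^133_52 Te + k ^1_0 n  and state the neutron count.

2

Conserve mass number: 242 = 107 + 133 + k, so k = 242 − 240 = 2.
Check atomic number: 94 = 42 + 52 + 0 = 94. ✓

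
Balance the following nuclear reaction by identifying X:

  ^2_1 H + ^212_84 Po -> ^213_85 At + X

Conserve mass number: 2 + 212 = 213 + A, so A = 1.
Conserve atomic number: 1 + 84 = 85 + Z, so Z = 0.
A = 1 and Z = 0 is ^1_0 n — a neutron.

neutron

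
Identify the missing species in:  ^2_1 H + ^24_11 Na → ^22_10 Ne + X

Conserve mass number: 2 + 24 = 22 + A, so A = 4.
Conserve atomic number: 1 + 11 = 10 + Z, so Z = 2.
A = 4 and Z = 2 is ^4_2 He — an alpha particle.

alpha particle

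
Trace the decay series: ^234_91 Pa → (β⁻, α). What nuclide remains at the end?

Th-230

Start: (A, Z) = (234, 91).
After β⁻: (234, 92).
After α: (230, 90).
Z = 90 is thorium.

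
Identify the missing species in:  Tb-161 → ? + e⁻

Conserve mass number: 161 = A + 0, so A = 161.
Conserve atomic number: 65 = Z − 1, so Z = 66.
Z = 66 is dysprosium, so the species is Dy-161.

Dy-161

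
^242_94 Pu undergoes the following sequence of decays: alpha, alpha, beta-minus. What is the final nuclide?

Start: (A, Z) = (242, 94).
After α: (238, 92).
After α: (234, 90).
After β⁻: (234, 91).
Z = 91 is protactinium.

Pa-234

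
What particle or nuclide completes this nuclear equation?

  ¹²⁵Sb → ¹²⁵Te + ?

Conserve mass number: 125 = 125 + A, so A = 0.
Conserve atomic number: 51 = 52 + Z, so Z = -1.
A = 0 and Z = -1 is e⁻ — a beta-minus particle.

beta-minus particle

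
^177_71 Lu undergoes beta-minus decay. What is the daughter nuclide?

Hf-177

Beta-minus decay: mass number changes by +0, atomic number by +1.
A: 177 = 177; Z: 71 + 1 = 72.
Z = 72 is hafnium, so the daughter is ^177_72 Hf.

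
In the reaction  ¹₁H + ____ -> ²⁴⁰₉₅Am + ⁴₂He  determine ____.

Cm-243

Conserve mass number: 1 + A = 240 + 4, so A = 243.
Conserve atomic number: 1 + Z = 95 + 2, so Z = 96.
Z = 96 is curium, so the species is ²⁴³₉₆Cm.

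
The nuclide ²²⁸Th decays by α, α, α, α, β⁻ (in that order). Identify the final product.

Start: (A, Z) = (228, 90).
After α: (224, 88).
After α: (220, 86).
After α: (216, 84).
After α: (212, 82).
After β⁻: (212, 83).
Z = 83 is bismuth.

Bi-212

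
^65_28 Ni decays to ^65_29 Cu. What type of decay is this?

ΔA = 65 − 65 = 0; ΔZ = 29 − 28 = +1.
A is unchanged and Z rises by 1 — a neutron has become a proton (β⁻ decay).

beta-minus decay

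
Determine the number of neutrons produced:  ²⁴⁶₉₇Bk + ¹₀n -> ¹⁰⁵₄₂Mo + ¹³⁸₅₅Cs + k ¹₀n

Conserve mass number: 247 = 105 + 138 + k, so k = 247 − 243 = 4.
Check atomic number: 97 = 42 + 55 + 0 = 97. ✓

4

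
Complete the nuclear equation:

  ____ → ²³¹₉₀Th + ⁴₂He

Conserve mass number: A = 231 + 4, so A = 235.
Conserve atomic number: Z = 90 + 2, so Z = 92.
Z = 92 is uranium, so the species is ²³⁵₉₂U.

U-235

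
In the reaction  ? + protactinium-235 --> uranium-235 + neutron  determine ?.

Conserve mass number: A + 235 = 235 + 1, so A = 1.
Conserve atomic number: Z + 91 = 92 + 0, so Z = 1.
A = 1 and Z = 1 is hydrogen-1 — a proton.

proton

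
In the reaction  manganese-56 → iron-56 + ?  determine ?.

Conserve mass number: 56 = 56 + A, so A = 0.
Conserve atomic number: 25 = 26 + Z, so Z = -1.
A = 0 and Z = -1 is e⁻ — a beta-minus particle.

beta-minus particle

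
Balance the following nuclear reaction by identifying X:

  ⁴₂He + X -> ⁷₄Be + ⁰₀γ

He-3

Conserve mass number: 4 + A = 7 + 0, so A = 3.
Conserve atomic number: 2 + Z = 4 + 0, so Z = 2.
Z = 2 is helium, so the species is ³₂He.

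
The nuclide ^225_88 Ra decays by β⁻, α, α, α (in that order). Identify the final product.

Bi-213

Start: (A, Z) = (225, 88).
After β⁻: (225, 89).
After α: (221, 87).
After α: (217, 85).
After α: (213, 83).
Z = 83 is bismuth.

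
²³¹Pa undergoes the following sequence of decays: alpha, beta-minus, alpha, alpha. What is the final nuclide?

Rn-219

Start: (A, Z) = (231, 91).
After α: (227, 89).
After β⁻: (227, 90).
After α: (223, 88).
After α: (219, 86).
Z = 86 is radon.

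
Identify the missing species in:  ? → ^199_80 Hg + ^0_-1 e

Au-199

Conserve mass number: A = 199 + 0, so A = 199.
Conserve atomic number: Z = 80 − 1, so Z = 79.
Z = 79 is gold, so the species is ^199_79 Au.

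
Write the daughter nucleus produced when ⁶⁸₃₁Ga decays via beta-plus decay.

Zn-68

Beta-plus decay: mass number changes by +0, atomic number by -1.
A: 68 = 68; Z: 31 − 1 = 30.
Z = 30 is zinc, so the daughter is ⁶⁸₃₀Zn.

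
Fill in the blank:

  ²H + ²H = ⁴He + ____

gamma ray

Conserve mass number: 2 + 2 = 4 + A, so A = 0.
Conserve atomic number: 1 + 1 = 2 + Z, so Z = 0.
A = 0 and Z = 0 is γ — a gamma ray.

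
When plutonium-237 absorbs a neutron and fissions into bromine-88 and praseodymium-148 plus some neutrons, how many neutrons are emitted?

Conserve mass number: 238 = 88 + 148 + k, so k = 238 − 236 = 2.
Check atomic number: 94 = 35 + 59 + 0 = 94. ✓

2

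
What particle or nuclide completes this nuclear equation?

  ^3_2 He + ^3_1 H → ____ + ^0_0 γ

Conserve mass number: 3 + 3 = A + 0, so A = 6.
Conserve atomic number: 2 + 1 = Z + 0, so Z = 3.
Z = 3 is lithium, so the species is ^6_3 Li.

Li-6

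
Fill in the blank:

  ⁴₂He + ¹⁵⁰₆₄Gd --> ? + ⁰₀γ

Conserve mass number: 4 + 150 = A + 0, so A = 154.
Conserve atomic number: 2 + 64 = Z + 0, so Z = 66.
Z = 66 is dysprosium, so the species is ¹⁵⁴₆₆Dy.

Dy-154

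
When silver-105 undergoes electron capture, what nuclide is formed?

Pd-105

Electron capture: mass number changes by +0, atomic number by -1.
A: 105 = 105; Z: 47 − 1 = 46.
Z = 46 is palladium, so the daughter is palladium-105.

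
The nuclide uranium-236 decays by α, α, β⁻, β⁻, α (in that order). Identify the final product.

Start: (A, Z) = (236, 92).
After α: (232, 90).
After α: (228, 88).
After β⁻: (228, 89).
After β⁻: (228, 90).
After α: (224, 88).
Z = 88 is radium.

Ra-224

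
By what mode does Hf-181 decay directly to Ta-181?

beta-minus decay

ΔA = 181 − 181 = 0; ΔZ = 73 − 72 = +1.
A is unchanged and Z rises by 1 — a neutron has become a proton (β⁻ decay).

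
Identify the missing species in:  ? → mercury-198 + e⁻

Conserve mass number: A = 198 + 0, so A = 198.
Conserve atomic number: Z = 80 − 1, so Z = 79.
Z = 79 is gold, so the species is gold-198.

Au-198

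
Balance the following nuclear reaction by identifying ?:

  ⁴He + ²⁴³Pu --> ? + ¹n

Conserve mass number: 4 + 243 = A + 1, so A = 246.
Conserve atomic number: 2 + 94 = Z + 0, so Z = 96.
Z = 96 is curium, so the species is ²⁴⁶Cm.

Cm-246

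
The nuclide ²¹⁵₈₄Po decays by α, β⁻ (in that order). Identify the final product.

Start: (A, Z) = (215, 84).
After α: (211, 82).
After β⁻: (211, 83).
Z = 83 is bismuth.

Bi-211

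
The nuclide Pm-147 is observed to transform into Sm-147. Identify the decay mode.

beta-minus decay

ΔA = 147 − 147 = 0; ΔZ = 62 − 61 = +1.
A is unchanged and Z rises by 1 — a neutron has become a proton (β⁻ decay).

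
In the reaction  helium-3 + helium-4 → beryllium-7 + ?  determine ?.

Conserve mass number: 3 + 4 = 7 + A, so A = 0.
Conserve atomic number: 2 + 2 = 4 + Z, so Z = 0.
A = 0 and Z = 0 is γ — a gamma ray.

gamma ray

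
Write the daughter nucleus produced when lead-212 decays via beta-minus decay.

Beta-minus decay: mass number changes by +0, atomic number by +1.
A: 212 = 212; Z: 82 + 1 = 83.
Z = 83 is bismuth, so the daughter is bismuth-212.

Bi-212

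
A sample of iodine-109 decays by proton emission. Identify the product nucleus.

Proton emission: mass number changes by -1, atomic number by -1.
A: 109 − 1 = 108; Z: 53 − 1 = 52.
Z = 52 is tellurium, so the daughter is tellurium-108.

Te-108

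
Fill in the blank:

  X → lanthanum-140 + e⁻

Ba-140

Conserve mass number: A = 140 + 0, so A = 140.
Conserve atomic number: Z = 57 − 1, so Z = 56.
Z = 56 is barium, so the species is barium-140.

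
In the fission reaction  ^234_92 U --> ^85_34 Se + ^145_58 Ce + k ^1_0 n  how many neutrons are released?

Conserve mass number: 234 = 85 + 145 + k, so k = 234 − 230 = 4.
Check atomic number: 92 = 34 + 58 + 0 = 92. ✓

4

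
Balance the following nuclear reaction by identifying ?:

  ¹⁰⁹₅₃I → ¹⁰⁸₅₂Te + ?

proton

Conserve mass number: 109 = 108 + A, so A = 1.
Conserve atomic number: 53 = 52 + Z, so Z = 1.
A = 1 and Z = 1 is ¹₁H — a proton.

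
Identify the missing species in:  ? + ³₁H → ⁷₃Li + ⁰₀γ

Conserve mass number: A + 3 = 7 + 0, so A = 4.
Conserve atomic number: Z + 1 = 3 + 0, so Z = 2.
A = 4 and Z = 2 is ⁴₂He — an alpha particle.

alpha particle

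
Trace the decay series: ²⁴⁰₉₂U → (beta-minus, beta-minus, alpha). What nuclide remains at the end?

U-236

Start: (A, Z) = (240, 92).
After β⁻: (240, 93).
After β⁻: (240, 94).
After α: (236, 92).
Z = 92 is uranium.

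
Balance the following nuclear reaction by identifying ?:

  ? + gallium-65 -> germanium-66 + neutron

deuteron

Conserve mass number: A + 65 = 66 + 1, so A = 2.
Conserve atomic number: Z + 31 = 32 + 0, so Z = 1.
A = 2 and Z = 1 is hydrogen-2 — a deuteron.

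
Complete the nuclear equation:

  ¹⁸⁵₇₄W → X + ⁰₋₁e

Re-185

Conserve mass number: 185 = A + 0, so A = 185.
Conserve atomic number: 74 = Z − 1, so Z = 75.
Z = 75 is rhenium, so the species is ¹⁸⁵₇₅Re.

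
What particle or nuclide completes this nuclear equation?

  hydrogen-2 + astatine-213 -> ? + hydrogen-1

Conserve mass number: 2 + 213 = A + 1, so A = 214.
Conserve atomic number: 1 + 85 = Z + 1, so Z = 85.
Z = 85 is astatine, so the species is astatine-214.

At-214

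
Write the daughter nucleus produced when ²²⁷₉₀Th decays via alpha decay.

Alpha decay: mass number changes by -4, atomic number by -2.
A: 227 − 4 = 223; Z: 90 − 2 = 88.
Z = 88 is radium, so the daughter is ²²³₈₈Ra.

Ra-223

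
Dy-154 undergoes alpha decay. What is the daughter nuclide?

Gd-150

Alpha decay: mass number changes by -4, atomic number by -2.
A: 154 − 4 = 150; Z: 66 − 2 = 64.
Z = 64 is gadolinium, so the daughter is Gd-150.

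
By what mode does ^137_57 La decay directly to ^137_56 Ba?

beta-plus decay or electron capture

ΔA = 137 − 137 = 0; ΔZ = 56 − 57 = -1.
A is unchanged and Z drops by 1 — a proton has become a neutron (β⁺ emission or electron capture).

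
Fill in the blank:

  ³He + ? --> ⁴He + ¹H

deuteron

Conserve mass number: 3 + A = 4 + 1, so A = 2.
Conserve atomic number: 2 + Z = 2 + 1, so Z = 1.
A = 2 and Z = 1 is ²H — a deuteron.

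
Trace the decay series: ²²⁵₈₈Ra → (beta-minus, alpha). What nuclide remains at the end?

Start: (A, Z) = (225, 88).
After β⁻: (225, 89).
After α: (221, 87).
Z = 87 is francium.

Fr-221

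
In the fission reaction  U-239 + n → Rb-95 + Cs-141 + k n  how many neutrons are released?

Conserve mass number: 240 = 95 + 141 + k, so k = 240 − 236 = 4.
Check atomic number: 92 = 37 + 55 + 0 = 92. ✓

4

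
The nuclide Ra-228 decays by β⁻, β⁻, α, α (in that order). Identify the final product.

Start: (A, Z) = (228, 88).
After β⁻: (228, 89).
After β⁻: (228, 90).
After α: (224, 88).
After α: (220, 86).
Z = 86 is radon.

Rn-220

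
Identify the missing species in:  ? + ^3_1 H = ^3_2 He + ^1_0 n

proton

Conserve mass number: A + 3 = 3 + 1, so A = 1.
Conserve atomic number: Z + 1 = 2 + 0, so Z = 1.
A = 1 and Z = 1 is ^1_1 H — a proton.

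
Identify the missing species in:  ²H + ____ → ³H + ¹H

deuteron

Conserve mass number: 2 + A = 3 + 1, so A = 2.
Conserve atomic number: 1 + Z = 1 + 1, so Z = 1.
A = 2 and Z = 1 is ²H — a deuteron.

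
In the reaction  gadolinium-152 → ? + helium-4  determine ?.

Conserve mass number: 152 = A + 4, so A = 148.
Conserve atomic number: 64 = Z + 2, so Z = 62.
Z = 62 is samarium, so the species is samarium-148.

Sm-148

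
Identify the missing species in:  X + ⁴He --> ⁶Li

deuteron

Conserve mass number: A + 4 = 6, so A = 2.
Conserve atomic number: Z + 2 = 3, so Z = 1.
A = 2 and Z = 1 is ²H — a deuteron.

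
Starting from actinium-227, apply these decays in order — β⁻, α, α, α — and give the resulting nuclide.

Po-215

Start: (A, Z) = (227, 89).
After β⁻: (227, 90).
After α: (223, 88).
After α: (219, 86).
After α: (215, 84).
Z = 84 is polonium.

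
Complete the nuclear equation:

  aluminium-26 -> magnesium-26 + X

positron

Conserve mass number: 26 = 26 + A, so A = 0.
Conserve atomic number: 13 = 12 + Z, so Z = 1.
A = 0 and Z = 1 is e⁺ — a positron.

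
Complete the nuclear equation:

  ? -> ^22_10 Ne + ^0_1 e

Conserve mass number: A = 22 + 0, so A = 22.
Conserve atomic number: Z = 10 + 1, so Z = 11.
Z = 11 is sodium, so the species is ^22_11 Na.

Na-22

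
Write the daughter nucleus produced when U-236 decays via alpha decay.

Alpha decay: mass number changes by -4, atomic number by -2.
A: 236 − 4 = 232; Z: 92 − 2 = 90.
Z = 90 is thorium, so the daughter is Th-232.

Th-232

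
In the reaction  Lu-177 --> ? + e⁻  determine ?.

Hf-177

Conserve mass number: 177 = A + 0, so A = 177.
Conserve atomic number: 71 = Z − 1, so Z = 72.
Z = 72 is hafnium, so the species is Hf-177.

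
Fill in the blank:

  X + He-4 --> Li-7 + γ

Conserve mass number: A + 4 = 7 + 0, so A = 3.
Conserve atomic number: Z + 2 = 3 + 0, so Z = 1.
A = 3 and Z = 1 is H-3 — a triton.

triton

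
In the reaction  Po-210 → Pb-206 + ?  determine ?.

Conserve mass number: 210 = 206 + A, so A = 4.
Conserve atomic number: 84 = 82 + Z, so Z = 2.
A = 4 and Z = 2 is He-4 — an alpha particle.

alpha particle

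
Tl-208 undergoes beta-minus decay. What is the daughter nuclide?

Beta-minus decay: mass number changes by +0, atomic number by +1.
A: 208 = 208; Z: 81 + 1 = 82.
Z = 82 is lead, so the daughter is Pb-208.

Pb-208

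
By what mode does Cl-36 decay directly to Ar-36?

ΔA = 36 − 36 = 0; ΔZ = 18 − 17 = +1.
A is unchanged and Z rises by 1 — a neutron has become a proton (β⁻ decay).

beta-minus decay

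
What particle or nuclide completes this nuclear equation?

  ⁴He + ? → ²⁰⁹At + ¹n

Bi-206

Conserve mass number: 4 + A = 209 + 1, so A = 206.
Conserve atomic number: 2 + Z = 85 + 0, so Z = 83.
Z = 83 is bismuth, so the species is ²⁰⁶Bi.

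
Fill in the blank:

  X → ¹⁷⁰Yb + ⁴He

Hf-174

Conserve mass number: A = 170 + 4, so A = 174.
Conserve atomic number: Z = 70 + 2, so Z = 72.
Z = 72 is hafnium, so the species is ¹⁷⁴Hf.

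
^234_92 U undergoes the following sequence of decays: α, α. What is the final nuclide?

Ra-226

Start: (A, Z) = (234, 92).
After α: (230, 90).
After α: (226, 88).
Z = 88 is radium.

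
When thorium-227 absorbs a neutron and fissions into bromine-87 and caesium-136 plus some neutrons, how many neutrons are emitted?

5

Conserve mass number: 228 = 87 + 136 + k, so k = 228 − 223 = 5.
Check atomic number: 90 = 35 + 55 + 0 = 90. ✓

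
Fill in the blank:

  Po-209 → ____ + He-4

Pb-205

Conserve mass number: 209 = A + 4, so A = 205.
Conserve atomic number: 84 = Z + 2, so Z = 82.
Z = 82 is lead, so the species is Pb-205.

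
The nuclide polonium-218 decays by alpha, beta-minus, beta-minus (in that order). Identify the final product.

Po-214

Start: (A, Z) = (218, 84).
After α: (214, 82).
After β⁻: (214, 83).
After β⁻: (214, 84).
Z = 84 is polonium.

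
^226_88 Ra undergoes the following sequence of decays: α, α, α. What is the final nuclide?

Pb-214

Start: (A, Z) = (226, 88).
After α: (222, 86).
After α: (218, 84).
After α: (214, 82).
Z = 82 is lead.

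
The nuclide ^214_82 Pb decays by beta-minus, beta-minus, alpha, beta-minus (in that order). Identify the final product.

Start: (A, Z) = (214, 82).
After β⁻: (214, 83).
After β⁻: (214, 84).
After α: (210, 82).
After β⁻: (210, 83).
Z = 83 is bismuth.

Bi-210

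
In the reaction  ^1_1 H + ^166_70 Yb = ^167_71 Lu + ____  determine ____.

Conserve mass number: 1 + 166 = 167 + A, so A = 0.
Conserve atomic number: 1 + 70 = 71 + Z, so Z = 0.
A = 0 and Z = 0 is ^0_0 γ — a gamma ray.

gamma ray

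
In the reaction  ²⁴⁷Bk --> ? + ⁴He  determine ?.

Conserve mass number: 247 = A + 4, so A = 243.
Conserve atomic number: 97 = Z + 2, so Z = 95.
Z = 95 is americium, so the species is ²⁴³Am.

Am-243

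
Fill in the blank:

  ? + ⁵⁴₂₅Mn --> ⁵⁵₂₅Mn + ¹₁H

deuteron

Conserve mass number: A + 54 = 55 + 1, so A = 2.
Conserve atomic number: Z + 25 = 25 + 1, so Z = 1.
A = 2 and Z = 1 is ²₁H — a deuteron.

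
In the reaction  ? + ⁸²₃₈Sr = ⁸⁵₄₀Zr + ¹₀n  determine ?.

Conserve mass number: A + 82 = 85 + 1, so A = 4.
Conserve atomic number: Z + 38 = 40 + 0, so Z = 2.
A = 4 and Z = 2 is ⁴₂He — an alpha particle.

alpha particle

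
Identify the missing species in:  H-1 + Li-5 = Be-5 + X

Conserve mass number: 1 + 5 = 5 + A, so A = 1.
Conserve atomic number: 1 + 3 = 4 + Z, so Z = 0.
A = 1 and Z = 0 is n — a neutron.

neutron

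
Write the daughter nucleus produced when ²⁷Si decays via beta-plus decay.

Beta-plus decay: mass number changes by +0, atomic number by -1.
A: 27 = 27; Z: 14 − 1 = 13.
Z = 13 is aluminium, so the daughter is ²⁷Al.

Al-27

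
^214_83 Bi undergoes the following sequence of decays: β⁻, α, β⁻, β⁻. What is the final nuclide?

Start: (A, Z) = (214, 83).
After β⁻: (214, 84).
After α: (210, 82).
After β⁻: (210, 83).
After β⁻: (210, 84).
Z = 84 is polonium.

Po-210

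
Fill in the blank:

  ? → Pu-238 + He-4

Cm-242

Conserve mass number: A = 238 + 4, so A = 242.
Conserve atomic number: Z = 94 + 2, so Z = 96.
Z = 96 is curium, so the species is Cm-242.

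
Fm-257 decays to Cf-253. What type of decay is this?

ΔA = 253 − 257 = -4; ΔZ = 98 − 100 = -2.
A drops by 4 and Z drops by 2 — the signature of alpha emission.

alpha decay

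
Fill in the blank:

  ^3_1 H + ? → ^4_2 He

Conserve mass number: 3 + A = 4, so A = 1.
Conserve atomic number: 1 + Z = 2, so Z = 1.
A = 1 and Z = 1 is ^1_1 H — a proton.

proton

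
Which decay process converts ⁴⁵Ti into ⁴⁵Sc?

ΔA = 45 − 45 = 0; ΔZ = 21 − 22 = -1.
A is unchanged and Z drops by 1 — a proton has become a neutron (β⁺ emission or electron capture).

beta-plus decay or electron capture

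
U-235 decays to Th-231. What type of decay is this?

ΔA = 231 − 235 = -4; ΔZ = 90 − 92 = -2.
A drops by 4 and Z drops by 2 — the signature of alpha emission.

alpha decay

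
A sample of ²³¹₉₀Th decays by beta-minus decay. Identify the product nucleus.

Beta-minus decay: mass number changes by +0, atomic number by +1.
A: 231 = 231; Z: 90 + 1 = 91.
Z = 91 is protactinium, so the daughter is ²³¹₉₁Pa.

Pa-231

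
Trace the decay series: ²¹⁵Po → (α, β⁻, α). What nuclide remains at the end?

Tl-207

Start: (A, Z) = (215, 84).
After α: (211, 82).
After β⁻: (211, 83).
After α: (207, 81).
Z = 81 is thallium.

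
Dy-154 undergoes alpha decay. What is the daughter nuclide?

Gd-150

Alpha decay: mass number changes by -4, atomic number by -2.
A: 154 − 4 = 150; Z: 66 − 2 = 64.
Z = 64 is gadolinium, so the daughter is Gd-150.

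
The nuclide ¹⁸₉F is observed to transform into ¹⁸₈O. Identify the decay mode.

beta-plus decay or electron capture

ΔA = 18 − 18 = 0; ΔZ = 8 − 9 = -1.
A is unchanged and Z drops by 1 — a proton has become a neutron (β⁺ emission or electron capture).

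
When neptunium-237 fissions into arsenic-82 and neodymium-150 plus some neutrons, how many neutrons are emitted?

5

Conserve mass number: 237 = 82 + 150 + k, so k = 237 − 232 = 5.
Check atomic number: 93 = 33 + 60 + 0 = 93. ✓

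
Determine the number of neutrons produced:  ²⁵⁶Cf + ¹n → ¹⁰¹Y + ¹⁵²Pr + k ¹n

Conserve mass number: 257 = 101 + 152 + k, so k = 257 − 253 = 4.
Check atomic number: 98 = 39 + 59 + 0 = 98. ✓

4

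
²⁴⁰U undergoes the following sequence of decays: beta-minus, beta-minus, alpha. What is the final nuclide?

U-236

Start: (A, Z) = (240, 92).
After β⁻: (240, 93).
After β⁻: (240, 94).
After α: (236, 92).
Z = 92 is uranium.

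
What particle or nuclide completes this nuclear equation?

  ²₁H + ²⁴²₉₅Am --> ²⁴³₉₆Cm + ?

neutron

Conserve mass number: 2 + 242 = 243 + A, so A = 1.
Conserve atomic number: 1 + 95 = 96 + Z, so Z = 0.
A = 1 and Z = 0 is ¹₀n — a neutron.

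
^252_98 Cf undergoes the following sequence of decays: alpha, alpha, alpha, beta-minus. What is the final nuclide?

Np-240

Start: (A, Z) = (252, 98).
After α: (248, 96).
After α: (244, 94).
After α: (240, 92).
After β⁻: (240, 93).
Z = 93 is neptunium.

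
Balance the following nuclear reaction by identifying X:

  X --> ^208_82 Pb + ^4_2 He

Conserve mass number: A = 208 + 4, so A = 212.
Conserve atomic number: Z = 82 + 2, so Z = 84.
Z = 84 is polonium, so the species is ^212_84 Po.

Po-212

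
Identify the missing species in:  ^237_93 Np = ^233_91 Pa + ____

alpha particle

Conserve mass number: 237 = 233 + A, so A = 4.
Conserve atomic number: 93 = 91 + Z, so Z = 2.
A = 4 and Z = 2 is ^4_2 He — an alpha particle.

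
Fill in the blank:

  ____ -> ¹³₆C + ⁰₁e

N-13

Conserve mass number: A = 13 + 0, so A = 13.
Conserve atomic number: Z = 6 + 1, so Z = 7.
Z = 7 is nitrogen, so the species is ¹³₇N.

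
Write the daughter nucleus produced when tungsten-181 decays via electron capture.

Electron capture: mass number changes by +0, atomic number by -1.
A: 181 = 181; Z: 74 − 1 = 73.
Z = 73 is tantalum, so the daughter is tantalum-181.

Ta-181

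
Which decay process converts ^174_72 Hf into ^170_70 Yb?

alpha decay

ΔA = 170 − 174 = -4; ΔZ = 70 − 72 = -2.
A drops by 4 and Z drops by 2 — the signature of alpha emission.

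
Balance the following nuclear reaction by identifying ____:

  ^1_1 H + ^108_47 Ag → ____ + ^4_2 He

Conserve mass number: 1 + 108 = A + 4, so A = 105.
Conserve atomic number: 1 + 47 = Z + 2, so Z = 46.
Z = 46 is palladium, so the species is ^105_46 Pd.

Pd-105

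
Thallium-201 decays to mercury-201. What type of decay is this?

ΔA = 201 − 201 = 0; ΔZ = 80 − 81 = -1.
A is unchanged and Z drops by 1 — a proton has become a neutron (β⁺ emission or electron capture).

beta-plus decay or electron capture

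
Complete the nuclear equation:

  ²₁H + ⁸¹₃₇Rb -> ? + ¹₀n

Conserve mass number: 2 + 81 = A + 1, so A = 82.
Conserve atomic number: 1 + 37 = Z + 0, so Z = 38.
Z = 38 is strontium, so the species is ⁸²₃₈Sr.

Sr-82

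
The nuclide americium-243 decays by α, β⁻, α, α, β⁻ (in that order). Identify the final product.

Start: (A, Z) = (243, 95).
After α: (239, 93).
After β⁻: (239, 94).
After α: (235, 92).
After α: (231, 90).
After β⁻: (231, 91).
Z = 91 is protactinium.

Pa-231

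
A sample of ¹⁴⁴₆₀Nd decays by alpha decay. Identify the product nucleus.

Ce-140

Alpha decay: mass number changes by -4, atomic number by -2.
A: 144 − 4 = 140; Z: 60 − 2 = 58.
Z = 58 is cerium, so the daughter is ¹⁴⁰₅₈Ce.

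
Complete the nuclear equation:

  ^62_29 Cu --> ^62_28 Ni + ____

Conserve mass number: 62 = 62 + A, so A = 0.
Conserve atomic number: 29 = 28 + Z, so Z = 1.
A = 0 and Z = 1 is ^0_1 e — a positron.

positron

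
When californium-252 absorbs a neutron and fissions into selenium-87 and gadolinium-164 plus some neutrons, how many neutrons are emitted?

Conserve mass number: 253 = 87 + 164 + k, so k = 253 − 251 = 2.
Check atomic number: 98 = 34 + 64 + 0 = 98. ✓

2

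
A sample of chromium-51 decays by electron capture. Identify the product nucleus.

Electron capture: mass number changes by +0, atomic number by -1.
A: 51 = 51; Z: 24 − 1 = 23.
Z = 23 is vanadium, so the daughter is vanadium-51.

V-51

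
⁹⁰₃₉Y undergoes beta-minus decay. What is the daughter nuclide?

Zr-90

Beta-minus decay: mass number changes by +0, atomic number by +1.
A: 90 = 90; Z: 39 + 1 = 40.
Z = 40 is zirconium, so the daughter is ⁹⁰₄₀Zr.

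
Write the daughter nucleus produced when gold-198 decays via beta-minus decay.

Beta-minus decay: mass number changes by +0, atomic number by +1.
A: 198 = 198; Z: 79 + 1 = 80.
Z = 80 is mercury, so the daughter is mercury-198.

Hg-198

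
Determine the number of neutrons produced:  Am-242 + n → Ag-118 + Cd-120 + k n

Conserve mass number: 243 = 118 + 120 + k, so k = 243 − 238 = 5.
Check atomic number: 95 = 47 + 48 + 0 = 95. ✓

5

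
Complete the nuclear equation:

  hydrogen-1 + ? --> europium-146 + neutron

Conserve mass number: 1 + A = 146 + 1, so A = 146.
Conserve atomic number: 1 + Z = 63 + 0, so Z = 62.
Z = 62 is samarium, so the species is samarium-146.

Sm-146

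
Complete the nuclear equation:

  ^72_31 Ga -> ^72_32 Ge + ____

beta-minus particle

Conserve mass number: 72 = 72 + A, so A = 0.
Conserve atomic number: 31 = 32 + Z, so Z = -1.
A = 0 and Z = -1 is ^0_-1 e — a beta-minus particle.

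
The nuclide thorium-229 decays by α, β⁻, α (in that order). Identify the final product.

Start: (A, Z) = (229, 90).
After α: (225, 88).
After β⁻: (225, 89).
After α: (221, 87).
Z = 87 is francium.

Fr-221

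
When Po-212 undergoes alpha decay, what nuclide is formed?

Alpha decay: mass number changes by -4, atomic number by -2.
A: 212 − 4 = 208; Z: 84 − 2 = 82.
Z = 82 is lead, so the daughter is Pb-208.

Pb-208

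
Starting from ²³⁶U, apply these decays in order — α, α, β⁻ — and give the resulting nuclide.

Ac-228

Start: (A, Z) = (236, 92).
After α: (232, 90).
After α: (228, 88).
After β⁻: (228, 89).
Z = 89 is actinium.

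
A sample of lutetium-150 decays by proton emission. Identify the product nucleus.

Yb-149

Proton emission: mass number changes by -1, atomic number by -1.
A: 150 − 1 = 149; Z: 71 − 1 = 70.
Z = 70 is ytterbium, so the daughter is ytterbium-149.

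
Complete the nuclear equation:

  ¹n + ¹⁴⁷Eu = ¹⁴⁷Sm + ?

proton

Conserve mass number: 1 + 147 = 147 + A, so A = 1.
Conserve atomic number: 0 + 63 = 62 + Z, so Z = 1.
A = 1 and Z = 1 is ¹H — a proton.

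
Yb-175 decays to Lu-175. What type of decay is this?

ΔA = 175 − 175 = 0; ΔZ = 71 − 70 = +1.
A is unchanged and Z rises by 1 — a neutron has become a proton (β⁻ decay).

beta-minus decay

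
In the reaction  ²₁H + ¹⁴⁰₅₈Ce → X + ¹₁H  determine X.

Ce-141

Conserve mass number: 2 + 140 = A + 1, so A = 141.
Conserve atomic number: 1 + 58 = Z + 1, so Z = 58.
Z = 58 is cerium, so the species is ¹⁴¹₅₈Ce.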